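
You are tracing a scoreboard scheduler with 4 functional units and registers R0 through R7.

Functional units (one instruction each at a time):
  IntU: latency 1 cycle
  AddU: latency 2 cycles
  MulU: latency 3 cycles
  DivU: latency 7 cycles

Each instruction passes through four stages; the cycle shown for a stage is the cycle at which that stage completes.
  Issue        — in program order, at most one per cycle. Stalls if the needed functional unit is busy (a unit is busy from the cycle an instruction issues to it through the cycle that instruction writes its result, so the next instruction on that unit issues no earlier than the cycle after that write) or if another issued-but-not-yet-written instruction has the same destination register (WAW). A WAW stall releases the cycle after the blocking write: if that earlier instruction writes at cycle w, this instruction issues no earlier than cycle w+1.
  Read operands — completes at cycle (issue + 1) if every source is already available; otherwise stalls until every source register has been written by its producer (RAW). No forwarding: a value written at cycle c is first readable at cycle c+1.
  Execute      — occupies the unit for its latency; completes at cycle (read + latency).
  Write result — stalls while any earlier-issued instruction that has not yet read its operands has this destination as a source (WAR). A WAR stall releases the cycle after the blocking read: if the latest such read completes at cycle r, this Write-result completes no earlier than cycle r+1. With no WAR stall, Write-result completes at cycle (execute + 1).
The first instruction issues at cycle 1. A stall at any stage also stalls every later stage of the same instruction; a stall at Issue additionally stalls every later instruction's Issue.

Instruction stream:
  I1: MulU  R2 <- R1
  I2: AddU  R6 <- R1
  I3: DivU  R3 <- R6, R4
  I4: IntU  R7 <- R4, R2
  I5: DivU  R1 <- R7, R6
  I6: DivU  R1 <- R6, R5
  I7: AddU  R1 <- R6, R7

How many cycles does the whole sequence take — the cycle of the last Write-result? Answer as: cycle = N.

cycle 1: I1→MulU
cycle 2: I1 RO, I2→AddU
cycle 3: I2 RO, I3→DivU
cycle 4: I4→IntU
cycle 5: I1 EX, I2 EX
cycle 6: I1 WR R2, I2 WR R6
cycle 7: I3 RO, I4 RO
cycle 8: I4 EX
cycle 9: I4 WR R7
cycle 14: I3 EX
cycle 15: I3 WR R3
cycle 16: I5→DivU
cycle 17: I5 RO
cycle 24: I5 EX
cycle 25: I5 WR R1
cycle 26: I6→DivU
cycle 27: I6 RO
cycle 34: I6 EX
cycle 35: I6 WR R1
cycle 36: I7→AddU
cycle 37: I7 RO
cycle 39: I7 EX
cycle 40: I7 WR R1

cycle = 40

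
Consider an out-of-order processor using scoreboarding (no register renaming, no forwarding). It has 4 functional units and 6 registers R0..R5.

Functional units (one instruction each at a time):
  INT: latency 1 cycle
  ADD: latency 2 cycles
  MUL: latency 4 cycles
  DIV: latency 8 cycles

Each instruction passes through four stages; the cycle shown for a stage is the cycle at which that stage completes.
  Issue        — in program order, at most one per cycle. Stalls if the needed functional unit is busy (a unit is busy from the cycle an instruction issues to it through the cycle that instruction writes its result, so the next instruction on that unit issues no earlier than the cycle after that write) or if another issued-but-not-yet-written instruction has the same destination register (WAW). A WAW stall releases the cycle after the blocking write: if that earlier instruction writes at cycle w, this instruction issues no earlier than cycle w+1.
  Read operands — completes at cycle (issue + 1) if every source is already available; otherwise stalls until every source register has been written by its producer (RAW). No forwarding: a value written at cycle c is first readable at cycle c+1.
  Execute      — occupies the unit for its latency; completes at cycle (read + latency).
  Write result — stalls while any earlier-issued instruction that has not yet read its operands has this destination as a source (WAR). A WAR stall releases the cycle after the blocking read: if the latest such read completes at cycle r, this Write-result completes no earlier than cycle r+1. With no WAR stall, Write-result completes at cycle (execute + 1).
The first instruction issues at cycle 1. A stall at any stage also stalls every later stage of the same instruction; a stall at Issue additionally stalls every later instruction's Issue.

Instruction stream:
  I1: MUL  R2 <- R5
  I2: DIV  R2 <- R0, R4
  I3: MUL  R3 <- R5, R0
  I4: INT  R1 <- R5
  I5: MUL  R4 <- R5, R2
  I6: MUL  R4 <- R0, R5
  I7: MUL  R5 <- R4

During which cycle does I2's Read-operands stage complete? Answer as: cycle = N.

cycle = 9

[I1] 1/2/6/7
[I2] 8/9/17/18  (WAW R2: wait I1 write@7)
[I3] 9/10/14/15
[I4] 10/11/12/13
[I5] 16/19/23/24  (struct: MUL busy until I3 writes@15; RAW R2: wait I2 write@18)
[I6] 25/26/30/31  (struct: MUL busy until I5 writes@24)
[I7] 32/33/37/38  (struct: MUL busy until I6 writes@31)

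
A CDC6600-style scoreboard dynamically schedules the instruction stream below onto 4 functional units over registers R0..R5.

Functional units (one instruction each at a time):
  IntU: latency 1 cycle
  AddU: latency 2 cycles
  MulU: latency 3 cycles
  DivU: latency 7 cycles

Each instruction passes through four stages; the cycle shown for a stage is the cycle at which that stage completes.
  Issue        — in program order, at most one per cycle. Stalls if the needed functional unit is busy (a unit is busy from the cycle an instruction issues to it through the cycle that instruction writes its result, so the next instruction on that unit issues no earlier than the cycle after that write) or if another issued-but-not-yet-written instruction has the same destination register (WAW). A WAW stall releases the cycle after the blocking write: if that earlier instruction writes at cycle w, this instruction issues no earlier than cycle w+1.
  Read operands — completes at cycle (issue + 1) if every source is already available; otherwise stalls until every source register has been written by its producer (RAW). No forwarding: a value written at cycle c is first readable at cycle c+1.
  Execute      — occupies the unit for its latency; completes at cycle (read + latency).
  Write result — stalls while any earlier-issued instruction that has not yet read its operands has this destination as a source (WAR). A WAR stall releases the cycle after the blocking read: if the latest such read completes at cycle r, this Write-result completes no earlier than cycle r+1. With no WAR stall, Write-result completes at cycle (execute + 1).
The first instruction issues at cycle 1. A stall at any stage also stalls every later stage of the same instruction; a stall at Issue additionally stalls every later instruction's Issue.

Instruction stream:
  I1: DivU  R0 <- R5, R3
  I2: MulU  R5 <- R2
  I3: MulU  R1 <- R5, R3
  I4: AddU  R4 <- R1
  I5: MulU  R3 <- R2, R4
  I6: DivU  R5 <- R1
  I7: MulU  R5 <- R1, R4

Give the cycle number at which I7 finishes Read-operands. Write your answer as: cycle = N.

cycle = 26

I1  is:1  ro:2  ex:9  wr:10
I2  is:2  ro:3  ex:6  wr:7
I3  is:8  ro:9  ex:12  wr:13  — struct: MulU busy until I2 writes@7
I4  is:9  ro:14  ex:16  wr:17  — RAW R1: wait I3 write@13
I5  is:14  ro:18  ex:21  wr:22  — struct: MulU busy until I3 writes@13, RAW R4: wait I4 write@17
I6  is:15  ro:16  ex:23  wr:24
I7  is:25  ro:26  ex:29  wr:30  — WAW R5: wait I6 write@24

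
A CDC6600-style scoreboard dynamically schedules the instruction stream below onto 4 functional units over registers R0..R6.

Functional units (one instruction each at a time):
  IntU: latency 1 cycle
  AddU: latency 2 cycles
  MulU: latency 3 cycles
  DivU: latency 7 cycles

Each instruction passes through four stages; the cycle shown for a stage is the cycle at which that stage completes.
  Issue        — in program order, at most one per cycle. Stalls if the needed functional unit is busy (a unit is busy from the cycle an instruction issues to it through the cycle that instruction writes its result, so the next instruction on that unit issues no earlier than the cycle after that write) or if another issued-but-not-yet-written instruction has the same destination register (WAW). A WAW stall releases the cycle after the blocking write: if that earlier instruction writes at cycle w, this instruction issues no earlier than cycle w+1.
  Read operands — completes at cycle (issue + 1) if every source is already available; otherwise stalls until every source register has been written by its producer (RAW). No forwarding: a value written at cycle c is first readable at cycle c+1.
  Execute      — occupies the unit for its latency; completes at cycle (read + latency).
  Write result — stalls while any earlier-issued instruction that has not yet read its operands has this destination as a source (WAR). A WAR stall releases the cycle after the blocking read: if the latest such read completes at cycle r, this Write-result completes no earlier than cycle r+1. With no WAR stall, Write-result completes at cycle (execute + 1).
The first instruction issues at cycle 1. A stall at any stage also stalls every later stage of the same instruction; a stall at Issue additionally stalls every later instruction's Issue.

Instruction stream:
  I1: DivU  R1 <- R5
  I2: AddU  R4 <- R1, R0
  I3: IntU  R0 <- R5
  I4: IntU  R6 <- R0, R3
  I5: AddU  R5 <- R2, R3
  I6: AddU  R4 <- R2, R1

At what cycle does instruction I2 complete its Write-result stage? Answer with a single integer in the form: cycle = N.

1) issue 1, read 2, done 9, write 10
2) issue 2, read 11, done 13, write 14  <RAW R1: wait I1 write@10>
3) issue 3, read 4, done 5, write 12  <WAR R0: wait I2 read@11>
4) issue 13, read 14, done 15, write 16  <struct: IntU busy until I3 writes@12>
5) issue 15, read 16, done 18, write 19  <struct: AddU busy until I2 writes@14>
6) issue 20, read 21, done 23, write 24  <struct: AddU busy until I5 writes@19>

cycle = 14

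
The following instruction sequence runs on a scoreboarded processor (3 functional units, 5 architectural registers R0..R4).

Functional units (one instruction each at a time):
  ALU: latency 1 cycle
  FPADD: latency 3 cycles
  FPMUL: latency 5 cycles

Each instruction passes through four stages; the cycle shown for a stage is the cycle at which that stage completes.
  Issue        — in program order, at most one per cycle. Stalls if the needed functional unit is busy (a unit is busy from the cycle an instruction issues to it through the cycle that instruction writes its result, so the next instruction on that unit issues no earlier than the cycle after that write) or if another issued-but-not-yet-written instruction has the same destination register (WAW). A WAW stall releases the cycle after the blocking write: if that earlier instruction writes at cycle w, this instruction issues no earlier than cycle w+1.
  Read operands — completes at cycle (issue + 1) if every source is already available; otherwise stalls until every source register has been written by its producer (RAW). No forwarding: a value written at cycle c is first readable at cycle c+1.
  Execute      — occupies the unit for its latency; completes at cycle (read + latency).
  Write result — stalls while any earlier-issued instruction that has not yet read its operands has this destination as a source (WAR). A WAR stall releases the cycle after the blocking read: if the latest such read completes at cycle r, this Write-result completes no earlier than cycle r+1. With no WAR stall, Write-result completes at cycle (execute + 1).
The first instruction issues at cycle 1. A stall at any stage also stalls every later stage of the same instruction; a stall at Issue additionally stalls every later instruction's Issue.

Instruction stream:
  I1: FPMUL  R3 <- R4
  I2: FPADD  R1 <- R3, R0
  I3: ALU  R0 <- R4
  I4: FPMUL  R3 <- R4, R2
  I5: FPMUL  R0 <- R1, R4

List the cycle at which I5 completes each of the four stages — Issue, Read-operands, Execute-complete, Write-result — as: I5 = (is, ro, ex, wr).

t=1  issue I1 (FPMUL)
t=2  I1 read-ops | issue I2 (FPADD)
t=3  issue I3 (ALU)
t=4  I3 read-ops
t=5  I3 finished on ALU
t=7  I1 finished on FPMUL
t=8  I1→R3
t=9  I2 read-ops | issue I4 (FPMUL)
t=10  I3→R0 | I4 read-ops
t=12  I2 finished on FPADD
t=13  I2→R1
t=15  I4 finished on FPMUL
t=16  I4→R3
t=17  issue I5 (FPMUL)
t=18  I5 read-ops
t=23  I5 finished on FPMUL
t=24  I5→R0

I5 = (17, 18, 23, 24)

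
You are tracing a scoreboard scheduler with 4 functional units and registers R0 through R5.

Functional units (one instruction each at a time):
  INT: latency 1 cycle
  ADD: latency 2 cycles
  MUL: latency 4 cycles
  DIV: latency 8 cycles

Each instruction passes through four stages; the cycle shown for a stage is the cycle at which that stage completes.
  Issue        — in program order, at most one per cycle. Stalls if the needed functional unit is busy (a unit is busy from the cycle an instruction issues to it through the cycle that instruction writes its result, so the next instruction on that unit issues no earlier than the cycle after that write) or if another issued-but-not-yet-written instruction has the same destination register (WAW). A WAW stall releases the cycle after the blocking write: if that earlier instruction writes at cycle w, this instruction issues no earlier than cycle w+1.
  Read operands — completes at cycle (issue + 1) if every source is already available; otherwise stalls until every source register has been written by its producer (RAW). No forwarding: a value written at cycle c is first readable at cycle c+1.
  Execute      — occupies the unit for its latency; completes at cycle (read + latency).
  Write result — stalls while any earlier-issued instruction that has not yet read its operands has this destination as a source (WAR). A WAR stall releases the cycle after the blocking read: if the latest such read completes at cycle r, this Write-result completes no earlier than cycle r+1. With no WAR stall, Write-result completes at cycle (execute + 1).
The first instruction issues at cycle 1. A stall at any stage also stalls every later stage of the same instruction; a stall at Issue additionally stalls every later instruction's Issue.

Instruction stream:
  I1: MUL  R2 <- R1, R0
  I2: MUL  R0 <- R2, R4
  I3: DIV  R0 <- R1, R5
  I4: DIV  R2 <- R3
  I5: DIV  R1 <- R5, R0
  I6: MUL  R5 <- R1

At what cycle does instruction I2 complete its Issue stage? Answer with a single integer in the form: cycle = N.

I1: IS=1 RO=2 EX=6 WR=7
I2: IS=8 RO=9 EX=13 WR=14  [struct: MUL busy until I1 writes@7]
I3: IS=15 RO=16 EX=24 WR=25  [WAW R0: wait I2 write@14]
I4: IS=26 RO=27 EX=35 WR=36  [struct: DIV busy until I3 writes@25]
I5: IS=37 RO=38 EX=46 WR=47  [struct: DIV busy until I4 writes@36]
I6: IS=38 RO=48 EX=52 WR=53  [RAW R1: wait I5 write@47]

cycle = 8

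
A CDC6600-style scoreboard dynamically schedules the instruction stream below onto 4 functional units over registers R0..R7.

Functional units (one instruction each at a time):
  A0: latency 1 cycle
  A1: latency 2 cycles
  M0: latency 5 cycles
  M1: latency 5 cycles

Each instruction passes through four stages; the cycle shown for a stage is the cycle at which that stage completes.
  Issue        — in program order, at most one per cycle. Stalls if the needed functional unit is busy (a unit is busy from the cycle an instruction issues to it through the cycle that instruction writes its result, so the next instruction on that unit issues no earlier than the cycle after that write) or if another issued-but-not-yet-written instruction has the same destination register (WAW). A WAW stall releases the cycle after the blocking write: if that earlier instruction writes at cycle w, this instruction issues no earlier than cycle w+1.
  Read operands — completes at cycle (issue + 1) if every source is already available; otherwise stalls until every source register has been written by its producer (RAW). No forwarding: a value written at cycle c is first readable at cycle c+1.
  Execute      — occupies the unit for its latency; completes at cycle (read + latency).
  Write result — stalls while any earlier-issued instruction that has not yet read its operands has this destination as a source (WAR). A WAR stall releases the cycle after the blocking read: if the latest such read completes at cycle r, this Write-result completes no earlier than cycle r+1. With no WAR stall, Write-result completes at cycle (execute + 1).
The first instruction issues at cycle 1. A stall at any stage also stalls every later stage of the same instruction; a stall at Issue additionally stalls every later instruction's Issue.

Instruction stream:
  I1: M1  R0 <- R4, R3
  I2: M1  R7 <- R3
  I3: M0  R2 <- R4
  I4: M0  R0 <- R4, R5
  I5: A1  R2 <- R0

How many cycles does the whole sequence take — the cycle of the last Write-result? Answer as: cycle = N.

cycle 1: I1→M1
cycle 2: I1 RO
cycle 7: I1 EX
cycle 8: I1 WR R0
cycle 9: I2→M1
cycle 10: I2 RO | I3→M0
cycle 11: I3 RO
cycle 15: I2 EX
cycle 16: I2 WR R7 | I3 EX
cycle 17: I3 WR R2
cycle 18: I4→M0
cycle 19: I4 RO | I5→A1
cycle 24: I4 EX
cycle 25: I4 WR R0
cycle 26: I5 RO
cycle 28: I5 EX
cycle 29: I5 WR R2

cycle = 29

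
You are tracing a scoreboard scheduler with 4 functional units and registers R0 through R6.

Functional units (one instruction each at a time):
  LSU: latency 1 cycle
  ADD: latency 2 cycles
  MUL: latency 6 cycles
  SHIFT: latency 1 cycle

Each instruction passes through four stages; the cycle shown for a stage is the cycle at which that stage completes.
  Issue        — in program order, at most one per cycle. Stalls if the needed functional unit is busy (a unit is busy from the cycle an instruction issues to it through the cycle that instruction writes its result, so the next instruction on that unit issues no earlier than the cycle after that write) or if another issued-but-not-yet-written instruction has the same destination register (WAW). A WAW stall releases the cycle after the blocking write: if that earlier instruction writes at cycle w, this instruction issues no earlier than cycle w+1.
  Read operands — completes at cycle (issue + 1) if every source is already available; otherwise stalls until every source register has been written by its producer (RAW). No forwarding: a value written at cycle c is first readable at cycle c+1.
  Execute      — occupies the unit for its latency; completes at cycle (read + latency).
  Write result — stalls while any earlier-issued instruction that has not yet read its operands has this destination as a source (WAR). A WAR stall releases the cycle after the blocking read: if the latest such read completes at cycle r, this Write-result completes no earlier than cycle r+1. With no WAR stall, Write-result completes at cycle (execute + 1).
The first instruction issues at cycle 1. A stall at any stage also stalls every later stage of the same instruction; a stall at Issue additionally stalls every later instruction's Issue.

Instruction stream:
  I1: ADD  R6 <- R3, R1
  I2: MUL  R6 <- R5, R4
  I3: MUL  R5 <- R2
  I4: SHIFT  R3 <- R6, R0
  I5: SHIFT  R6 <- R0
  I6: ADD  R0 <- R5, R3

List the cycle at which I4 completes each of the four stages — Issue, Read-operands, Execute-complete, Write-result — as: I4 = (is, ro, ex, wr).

c1: I1 issues→ADD
c2: I1 reads
c4: I1 exec-done
c5: I1 writes R6
c6: I2 issues→MUL
c7: I2 reads
c13: I2 exec-done
c14: I2 writes R6
c15: I3 issues→MUL
c16: I3 reads · I4 issues→SHIFT
c17: I4 reads
c18: I4 exec-done
c19: I4 writes R3
c20: I5 issues→SHIFT
c21: I5 reads · I6 issues→ADD
c22: I3 exec-done · I5 exec-done
c23: I3 writes R5 · I5 writes R6
c24: I6 reads
c26: I6 exec-done
c27: I6 writes R0

I4 = (16, 17, 18, 19)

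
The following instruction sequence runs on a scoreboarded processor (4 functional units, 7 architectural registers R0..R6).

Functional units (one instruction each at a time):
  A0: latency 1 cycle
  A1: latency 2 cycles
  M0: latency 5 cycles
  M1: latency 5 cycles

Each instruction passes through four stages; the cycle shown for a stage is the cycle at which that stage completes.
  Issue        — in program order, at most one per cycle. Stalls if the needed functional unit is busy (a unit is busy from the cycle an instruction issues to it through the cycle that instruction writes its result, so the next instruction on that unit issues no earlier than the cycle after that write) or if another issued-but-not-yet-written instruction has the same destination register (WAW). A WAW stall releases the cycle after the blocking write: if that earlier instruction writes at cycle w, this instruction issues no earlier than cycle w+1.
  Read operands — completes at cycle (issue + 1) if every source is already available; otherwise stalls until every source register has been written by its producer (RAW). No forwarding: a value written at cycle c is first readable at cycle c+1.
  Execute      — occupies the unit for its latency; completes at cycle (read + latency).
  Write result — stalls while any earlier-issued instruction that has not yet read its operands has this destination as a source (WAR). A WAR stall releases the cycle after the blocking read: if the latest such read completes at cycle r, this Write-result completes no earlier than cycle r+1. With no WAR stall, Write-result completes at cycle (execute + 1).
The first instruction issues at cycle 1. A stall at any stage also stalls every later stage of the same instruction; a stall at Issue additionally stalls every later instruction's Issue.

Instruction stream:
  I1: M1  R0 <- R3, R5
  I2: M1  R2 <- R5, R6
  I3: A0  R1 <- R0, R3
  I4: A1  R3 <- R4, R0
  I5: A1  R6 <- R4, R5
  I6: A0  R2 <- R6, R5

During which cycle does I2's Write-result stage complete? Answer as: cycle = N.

cycle = 16

[1] I1→M1
[2] I1 RO
[7] I1 EX
[8] I1 WR R0
[9] I2→M1
[10] I2 RO | I3→A0
[11] I3 RO | I4→A1
[12] I3 EX | I4 RO
[13] I3 WR R1
[14] I4 EX
[15] I2 EX | I4 WR R3
[16] I2 WR R2 | I5→A1
[17] I5 RO | I6→A0
[19] I5 EX
[20] I5 WR R6
[21] I6 RO
[22] I6 EX
[23] I6 WR R2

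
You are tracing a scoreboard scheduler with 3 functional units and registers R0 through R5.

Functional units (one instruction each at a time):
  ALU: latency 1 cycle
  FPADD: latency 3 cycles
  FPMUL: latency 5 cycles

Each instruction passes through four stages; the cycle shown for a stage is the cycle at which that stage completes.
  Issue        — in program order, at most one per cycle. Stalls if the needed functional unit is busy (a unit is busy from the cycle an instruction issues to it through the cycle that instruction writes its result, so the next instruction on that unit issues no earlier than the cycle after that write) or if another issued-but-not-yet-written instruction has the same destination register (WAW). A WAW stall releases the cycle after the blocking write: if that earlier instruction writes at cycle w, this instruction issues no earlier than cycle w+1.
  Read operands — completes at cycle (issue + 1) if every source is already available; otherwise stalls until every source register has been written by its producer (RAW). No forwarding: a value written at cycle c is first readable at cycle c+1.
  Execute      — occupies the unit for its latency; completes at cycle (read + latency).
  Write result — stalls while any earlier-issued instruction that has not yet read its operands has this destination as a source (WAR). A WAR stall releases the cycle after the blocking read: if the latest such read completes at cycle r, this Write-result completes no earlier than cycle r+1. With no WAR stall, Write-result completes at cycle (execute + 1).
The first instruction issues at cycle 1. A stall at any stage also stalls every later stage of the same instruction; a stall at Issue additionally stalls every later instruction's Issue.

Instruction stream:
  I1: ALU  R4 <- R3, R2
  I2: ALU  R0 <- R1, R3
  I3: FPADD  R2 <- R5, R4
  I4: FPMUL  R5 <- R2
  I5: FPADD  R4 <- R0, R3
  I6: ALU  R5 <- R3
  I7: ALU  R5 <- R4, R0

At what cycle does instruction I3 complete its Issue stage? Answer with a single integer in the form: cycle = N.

cycle = 6

t=1  issue I1 (ALU)
t=2  I1 read-ops
t=3  I1 finished on ALU
t=4  I1→R4
t=5  issue I2 (ALU)
t=6  I2 read-ops | issue I3 (FPADD)
t=7  I2 finished on ALU | I3 read-ops | issue I4 (FPMUL)
t=8  I2→R0
t=10  I3 finished on FPADD
t=11  I3→R2
t=12  I4 read-ops | issue I5 (FPADD)
t=13  I5 read-ops
t=16  I5 finished on FPADD
t=17  I4 finished on FPMUL | I5→R4
t=18  I4→R5
t=19  issue I6 (ALU)
t=20  I6 read-ops
t=21  I6 finished on ALU
t=22  I6→R5
t=23  issue I7 (ALU)
t=24  I7 read-ops
t=25  I7 finished on ALU
t=26  I7→R5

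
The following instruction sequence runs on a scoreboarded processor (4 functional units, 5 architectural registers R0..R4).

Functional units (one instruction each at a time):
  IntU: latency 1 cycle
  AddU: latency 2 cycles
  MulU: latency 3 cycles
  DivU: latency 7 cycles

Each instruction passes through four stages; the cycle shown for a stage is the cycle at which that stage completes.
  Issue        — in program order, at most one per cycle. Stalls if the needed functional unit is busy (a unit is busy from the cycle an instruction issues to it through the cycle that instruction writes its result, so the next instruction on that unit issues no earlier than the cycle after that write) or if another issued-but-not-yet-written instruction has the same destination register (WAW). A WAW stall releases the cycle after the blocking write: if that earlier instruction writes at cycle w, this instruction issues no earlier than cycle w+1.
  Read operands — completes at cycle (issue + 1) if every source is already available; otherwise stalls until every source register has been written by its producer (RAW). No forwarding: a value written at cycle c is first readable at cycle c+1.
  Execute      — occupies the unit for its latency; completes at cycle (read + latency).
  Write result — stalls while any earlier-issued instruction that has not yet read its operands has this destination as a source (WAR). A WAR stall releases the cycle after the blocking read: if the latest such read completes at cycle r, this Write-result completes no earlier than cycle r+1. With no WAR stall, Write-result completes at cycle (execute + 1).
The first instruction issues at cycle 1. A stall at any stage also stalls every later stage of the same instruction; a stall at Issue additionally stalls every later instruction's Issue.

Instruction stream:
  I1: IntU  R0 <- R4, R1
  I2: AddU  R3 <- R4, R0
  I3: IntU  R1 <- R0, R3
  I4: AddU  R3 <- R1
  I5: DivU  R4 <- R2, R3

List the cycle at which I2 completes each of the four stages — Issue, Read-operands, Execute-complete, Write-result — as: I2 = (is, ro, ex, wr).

I2 = (2, 5, 7, 8)

cycle 1: I1 issues→IntU
cycle 2: I1 reads · I2 issues→AddU
cycle 3: I1 exec-done
cycle 4: I1 writes R0
cycle 5: I2 reads · I3 issues→IntU
cycle 7: I2 exec-done
cycle 8: I2 writes R3
cycle 9: I3 reads · I4 issues→AddU
cycle 10: I3 exec-done · I5 issues→DivU
cycle 11: I3 writes R1
cycle 12: I4 reads
cycle 14: I4 exec-done
cycle 15: I4 writes R3
cycle 16: I5 reads
cycle 23: I5 exec-done
cycle 24: I5 writes R4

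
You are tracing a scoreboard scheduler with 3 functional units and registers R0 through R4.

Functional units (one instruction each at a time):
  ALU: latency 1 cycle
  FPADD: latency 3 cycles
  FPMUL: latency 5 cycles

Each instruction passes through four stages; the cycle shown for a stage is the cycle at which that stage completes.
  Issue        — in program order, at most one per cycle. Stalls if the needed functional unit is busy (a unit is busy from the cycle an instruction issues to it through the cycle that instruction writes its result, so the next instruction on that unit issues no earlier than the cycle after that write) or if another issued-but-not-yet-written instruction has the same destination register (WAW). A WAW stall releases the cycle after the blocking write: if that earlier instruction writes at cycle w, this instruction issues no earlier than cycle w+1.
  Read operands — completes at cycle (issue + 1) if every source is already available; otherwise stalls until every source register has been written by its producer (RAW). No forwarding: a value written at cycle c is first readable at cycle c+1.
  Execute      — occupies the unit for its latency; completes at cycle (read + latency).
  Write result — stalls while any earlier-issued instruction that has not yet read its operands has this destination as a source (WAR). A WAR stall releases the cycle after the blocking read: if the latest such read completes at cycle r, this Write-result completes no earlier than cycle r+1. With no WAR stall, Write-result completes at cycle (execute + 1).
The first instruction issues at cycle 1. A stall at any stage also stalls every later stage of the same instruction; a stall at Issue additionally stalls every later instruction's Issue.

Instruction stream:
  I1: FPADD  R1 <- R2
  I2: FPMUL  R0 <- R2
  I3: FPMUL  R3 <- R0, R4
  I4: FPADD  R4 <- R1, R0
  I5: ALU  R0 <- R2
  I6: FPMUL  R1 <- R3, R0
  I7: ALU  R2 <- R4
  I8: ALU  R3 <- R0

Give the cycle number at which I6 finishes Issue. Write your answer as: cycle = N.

cycle = 18

1) issue 1, read 2, done 5, write 6
2) issue 2, read 3, done 8, write 9
3) issue 10, read 11, done 16, write 17  <struct: FPMUL busy until I2 writes@9>
4) issue 11, read 12, done 15, write 16
5) issue 12, read 13, done 14, write 15
6) issue 18, read 19, done 24, write 25  <struct: FPMUL busy until I3 writes@17>
7) issue 19, read 20, done 21, write 22
8) issue 23, read 24, done 25, write 26  <struct: ALU busy until I7 writes@22>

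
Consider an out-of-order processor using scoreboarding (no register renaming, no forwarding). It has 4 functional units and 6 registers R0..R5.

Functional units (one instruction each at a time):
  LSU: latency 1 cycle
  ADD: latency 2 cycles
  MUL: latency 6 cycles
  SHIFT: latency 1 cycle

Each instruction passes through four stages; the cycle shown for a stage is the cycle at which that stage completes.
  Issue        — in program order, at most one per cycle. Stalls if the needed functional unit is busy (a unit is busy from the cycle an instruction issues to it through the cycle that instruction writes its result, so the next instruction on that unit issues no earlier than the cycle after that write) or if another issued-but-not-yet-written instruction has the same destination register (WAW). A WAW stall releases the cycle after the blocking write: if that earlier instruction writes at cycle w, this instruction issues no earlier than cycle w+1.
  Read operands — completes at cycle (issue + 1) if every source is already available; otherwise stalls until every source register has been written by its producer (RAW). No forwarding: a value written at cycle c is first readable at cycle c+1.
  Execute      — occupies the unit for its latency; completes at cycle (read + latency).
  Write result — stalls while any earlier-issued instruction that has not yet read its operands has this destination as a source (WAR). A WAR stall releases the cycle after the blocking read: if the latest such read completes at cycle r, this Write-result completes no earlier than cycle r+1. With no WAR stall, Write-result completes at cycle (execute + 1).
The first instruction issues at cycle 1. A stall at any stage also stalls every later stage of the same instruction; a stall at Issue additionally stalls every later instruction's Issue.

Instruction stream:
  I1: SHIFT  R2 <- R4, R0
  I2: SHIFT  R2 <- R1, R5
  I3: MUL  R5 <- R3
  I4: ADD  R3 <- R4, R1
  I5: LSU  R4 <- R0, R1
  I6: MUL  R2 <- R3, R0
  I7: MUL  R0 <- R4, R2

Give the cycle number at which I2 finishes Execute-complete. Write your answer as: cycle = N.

cycle = 7

  I1 | 1 | 2 | 3 | 4
  I2 | 5 | 6 | 7 | 8   struct: SHIFT busy until I1 writes@4
  I3 | 6 | 7 | 13 | 14
  I4 | 7 | 8 | 10 | 11
  I5 | 8 | 9 | 10 | 11
  I6 | 15 | 16 | 22 | 23   struct: MUL busy until I3 writes@14
  I7 | 24 | 25 | 31 | 32   struct: MUL busy until I6 writes@23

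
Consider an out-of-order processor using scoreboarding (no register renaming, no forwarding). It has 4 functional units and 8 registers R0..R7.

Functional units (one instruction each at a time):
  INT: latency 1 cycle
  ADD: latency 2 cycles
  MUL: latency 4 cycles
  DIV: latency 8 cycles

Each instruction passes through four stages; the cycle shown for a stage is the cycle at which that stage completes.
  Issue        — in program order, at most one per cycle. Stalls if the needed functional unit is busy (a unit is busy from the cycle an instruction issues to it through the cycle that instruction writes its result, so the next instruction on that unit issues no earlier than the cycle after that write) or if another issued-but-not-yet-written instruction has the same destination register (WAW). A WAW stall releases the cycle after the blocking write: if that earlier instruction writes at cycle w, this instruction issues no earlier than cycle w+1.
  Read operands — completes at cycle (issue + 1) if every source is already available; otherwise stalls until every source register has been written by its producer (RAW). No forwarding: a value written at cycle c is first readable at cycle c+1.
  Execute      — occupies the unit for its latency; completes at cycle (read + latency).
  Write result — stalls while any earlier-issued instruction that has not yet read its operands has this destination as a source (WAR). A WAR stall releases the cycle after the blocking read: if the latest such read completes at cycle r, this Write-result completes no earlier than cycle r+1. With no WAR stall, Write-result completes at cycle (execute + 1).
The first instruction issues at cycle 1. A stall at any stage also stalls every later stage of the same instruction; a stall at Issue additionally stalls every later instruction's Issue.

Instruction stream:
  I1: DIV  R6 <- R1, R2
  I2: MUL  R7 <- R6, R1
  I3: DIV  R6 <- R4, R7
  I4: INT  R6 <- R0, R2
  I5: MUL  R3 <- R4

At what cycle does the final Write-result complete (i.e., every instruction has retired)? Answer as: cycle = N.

I1 -> (1, 2, 10, 11)
I2 -> (2, 12, 16, 17)  // RAW R6: wait I1 write@11
I3 -> (12, 18, 26, 27)  // struct: DIV busy until I1 writes@11, RAW R7: wait I2 write@17
I4 -> (28, 29, 30, 31)  // WAW R6: wait I3 write@27
I5 -> (29, 30, 34, 35)

cycle = 35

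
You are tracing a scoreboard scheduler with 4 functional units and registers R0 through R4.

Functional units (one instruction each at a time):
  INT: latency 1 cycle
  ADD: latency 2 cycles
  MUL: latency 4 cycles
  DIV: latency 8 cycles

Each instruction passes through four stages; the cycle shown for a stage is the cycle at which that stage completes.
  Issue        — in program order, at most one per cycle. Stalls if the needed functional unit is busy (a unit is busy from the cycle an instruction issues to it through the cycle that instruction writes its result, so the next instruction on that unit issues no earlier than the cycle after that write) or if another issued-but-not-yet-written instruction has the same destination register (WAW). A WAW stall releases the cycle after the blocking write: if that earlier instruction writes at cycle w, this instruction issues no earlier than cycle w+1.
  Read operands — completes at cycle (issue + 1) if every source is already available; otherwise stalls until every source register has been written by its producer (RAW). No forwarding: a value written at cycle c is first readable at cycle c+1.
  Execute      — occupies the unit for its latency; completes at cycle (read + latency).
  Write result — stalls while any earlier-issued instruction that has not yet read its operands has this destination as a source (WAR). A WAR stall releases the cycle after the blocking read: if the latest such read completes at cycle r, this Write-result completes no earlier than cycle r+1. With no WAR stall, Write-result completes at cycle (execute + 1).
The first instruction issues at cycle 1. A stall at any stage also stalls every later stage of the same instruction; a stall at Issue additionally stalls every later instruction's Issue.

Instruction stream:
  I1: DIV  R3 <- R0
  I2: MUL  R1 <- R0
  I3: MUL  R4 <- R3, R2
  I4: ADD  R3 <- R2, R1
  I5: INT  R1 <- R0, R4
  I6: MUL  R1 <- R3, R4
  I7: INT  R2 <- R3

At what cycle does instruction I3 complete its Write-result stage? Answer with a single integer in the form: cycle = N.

c1: issue I1 (DIV)
c2: I1 read-ops; issue I2 (MUL)
c3: I2 read-ops
c7: I2 finished on MUL
c8: I2→R1
c9: issue I3 (MUL)
c10: I1 finished on DIV
c11: I1→R3
c12: I3 read-ops; issue I4 (ADD)
c13: I4 read-ops; issue I5 (INT)
c15: I4 finished on ADD
c16: I3 finished on MUL; I4→R3
c17: I3→R4
c18: I5 read-ops
c19: I5 finished on INT
c20: I5→R1
c21: issue I6 (MUL)
c22: I6 read-ops; issue I7 (INT)
c23: I7 read-ops
c24: I7 finished on INT
c25: I7→R2
c26: I6 finished on MUL
c27: I6→R1

cycle = 17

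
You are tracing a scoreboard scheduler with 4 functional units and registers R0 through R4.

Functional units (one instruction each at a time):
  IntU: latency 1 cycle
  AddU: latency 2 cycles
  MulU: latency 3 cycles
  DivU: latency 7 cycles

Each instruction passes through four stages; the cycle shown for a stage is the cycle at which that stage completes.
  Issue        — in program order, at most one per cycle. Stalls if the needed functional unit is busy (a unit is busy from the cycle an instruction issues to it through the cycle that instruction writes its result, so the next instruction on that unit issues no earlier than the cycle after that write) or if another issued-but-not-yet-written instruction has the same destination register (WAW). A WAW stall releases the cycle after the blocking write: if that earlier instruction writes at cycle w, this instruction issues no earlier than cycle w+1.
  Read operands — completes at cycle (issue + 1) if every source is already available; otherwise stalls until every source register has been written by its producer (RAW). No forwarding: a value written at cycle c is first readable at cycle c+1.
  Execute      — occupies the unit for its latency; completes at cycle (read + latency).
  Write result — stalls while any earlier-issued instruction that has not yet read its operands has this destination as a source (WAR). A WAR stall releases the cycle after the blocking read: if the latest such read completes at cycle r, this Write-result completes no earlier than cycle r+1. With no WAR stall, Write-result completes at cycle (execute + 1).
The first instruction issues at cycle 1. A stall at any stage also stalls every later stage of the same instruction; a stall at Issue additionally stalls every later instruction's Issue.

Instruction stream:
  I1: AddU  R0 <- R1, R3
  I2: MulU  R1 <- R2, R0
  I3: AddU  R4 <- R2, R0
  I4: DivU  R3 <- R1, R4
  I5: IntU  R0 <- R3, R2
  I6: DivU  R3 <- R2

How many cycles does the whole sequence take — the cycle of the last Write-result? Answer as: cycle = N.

cycle = 29

cycle 1: issue I1 (AddU)
cycle 2: I1 read-ops | issue I2 (MulU)
cycle 4: I1 finished on AddU
cycle 5: I1→R0
cycle 6: I2 read-ops | issue I3 (AddU)
cycle 7: I3 read-ops | issue I4 (DivU)
cycle 8: issue I5 (IntU)
cycle 9: I2 finished on MulU | I3 finished on AddU
cycle 10: I2→R1 | I3→R4
cycle 11: I4 read-ops
cycle 18: I4 finished on DivU
cycle 19: I4→R3
cycle 20: I5 read-ops | issue I6 (DivU)
cycle 21: I5 finished on IntU | I6 read-ops
cycle 22: I5→R0
cycle 28: I6 finished on DivU
cycle 29: I6→R3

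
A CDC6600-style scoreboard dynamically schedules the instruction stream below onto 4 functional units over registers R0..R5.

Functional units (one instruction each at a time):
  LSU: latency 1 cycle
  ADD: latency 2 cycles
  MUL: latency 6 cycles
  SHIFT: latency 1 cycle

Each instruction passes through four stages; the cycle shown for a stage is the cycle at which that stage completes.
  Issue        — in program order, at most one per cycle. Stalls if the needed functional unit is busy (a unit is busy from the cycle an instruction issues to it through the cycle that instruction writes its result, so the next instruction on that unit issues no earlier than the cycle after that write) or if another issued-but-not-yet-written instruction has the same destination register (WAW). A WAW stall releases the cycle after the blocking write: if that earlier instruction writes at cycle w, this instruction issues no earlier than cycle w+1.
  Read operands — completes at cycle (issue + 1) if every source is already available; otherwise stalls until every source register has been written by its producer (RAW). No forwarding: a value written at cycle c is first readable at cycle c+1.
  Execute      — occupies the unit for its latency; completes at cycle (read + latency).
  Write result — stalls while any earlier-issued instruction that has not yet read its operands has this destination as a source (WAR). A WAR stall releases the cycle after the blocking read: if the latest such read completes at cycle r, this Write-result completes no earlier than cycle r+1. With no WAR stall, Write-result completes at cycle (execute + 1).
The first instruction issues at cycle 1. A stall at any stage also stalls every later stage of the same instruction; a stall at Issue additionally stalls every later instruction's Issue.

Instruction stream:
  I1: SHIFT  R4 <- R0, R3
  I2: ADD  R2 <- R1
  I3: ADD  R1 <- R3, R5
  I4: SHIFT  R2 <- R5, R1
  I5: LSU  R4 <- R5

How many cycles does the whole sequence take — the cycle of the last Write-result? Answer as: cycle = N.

[I1] 1/2/3/4
[I2] 2/3/5/6
[I3] 7/8/10/11  (struct: ADD busy until I2 writes@6)
[I4] 8/12/13/14  (RAW R1: wait I3 write@11)
[I5] 9/10/11/12

cycle = 14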